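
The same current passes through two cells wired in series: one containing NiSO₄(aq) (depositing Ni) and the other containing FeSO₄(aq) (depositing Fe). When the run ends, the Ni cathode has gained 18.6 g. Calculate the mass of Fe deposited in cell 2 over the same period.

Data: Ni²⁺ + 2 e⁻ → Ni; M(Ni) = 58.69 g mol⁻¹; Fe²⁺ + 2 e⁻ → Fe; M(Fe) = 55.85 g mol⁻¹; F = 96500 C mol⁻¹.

17.7 g

n(Ni) = 18.6 / 58.69 = 0.3169 mol.
Since Ni²⁺ + 2 e⁻ → Ni, n(e⁻) passed = 2 × 0.3169 = 0.6338 mol.
Cells in series carry the same charge, so the same 0.6338 mol of electrons passes through cell 2.
Fe²⁺ + 2 e⁻ → Fe, so n(Fe) = 0.6338 / 2 = 0.3169 mol.
m(Fe) = 0.3169 × 55.85 = 17.7 g.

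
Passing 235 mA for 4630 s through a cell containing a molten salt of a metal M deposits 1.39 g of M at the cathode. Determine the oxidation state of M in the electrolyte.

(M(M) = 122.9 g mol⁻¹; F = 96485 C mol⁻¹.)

Q = I·t = 0.2350 A × 4630.0 s = 1088 C, so n(e⁻) = 1088/96485 = 0.01128 mol.
n(M) deposited = 1.39 / 122.9 = 0.01131 mol.
Electrons per atom = n(e⁻)/n(M) = 0.01128 / 0.01131 = 0.997 ≈ 1, so the ion is M⁺.

+1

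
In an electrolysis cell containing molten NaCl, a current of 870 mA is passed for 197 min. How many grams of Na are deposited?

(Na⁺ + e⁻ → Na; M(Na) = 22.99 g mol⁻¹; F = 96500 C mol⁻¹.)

Q = I·t = 0.8700 A × 11820 s = 10280 C.
n(e⁻) = Q/F = 10280 / 96500 = 0.1066 mol.
Na⁺ + e⁻ → Na, so n(Na) = n(e⁻)/1 = 0.1066 mol.
m = n·M = 0.1066 × 22.99 = 2.45 g.

2.45 g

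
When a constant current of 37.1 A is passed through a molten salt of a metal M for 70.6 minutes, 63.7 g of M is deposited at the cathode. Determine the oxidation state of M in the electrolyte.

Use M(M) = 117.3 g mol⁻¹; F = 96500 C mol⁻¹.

+3

Q = I·t = 37.10 A × 4236.0 s = 157200 C, so n(e⁻) = 157200/96500 = 1.629 mol.
n(M) deposited = 63.7 / 117.3 = 0.5431 mol.
Electrons per atom = n(e⁻)/n(M) = 1.629 / 0.5431 = 3.00 ≈ 3, so the ion is M³⁺.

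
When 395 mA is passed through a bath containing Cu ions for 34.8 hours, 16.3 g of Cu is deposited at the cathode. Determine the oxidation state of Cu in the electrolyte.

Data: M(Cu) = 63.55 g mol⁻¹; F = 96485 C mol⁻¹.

+2

Q = I·t = 0.3950 A × 125280 s = 49490 C, so n(e⁻) = 49490/96485 = 0.5129 mol.
n(Cu) deposited = 16.3 / 63.55 = 0.2565 mol.
Electrons per atom = n(e⁻)/n(Cu) = 0.5129 / 0.2565 = 2.00 ≈ 2, so the ion is Cu²⁺.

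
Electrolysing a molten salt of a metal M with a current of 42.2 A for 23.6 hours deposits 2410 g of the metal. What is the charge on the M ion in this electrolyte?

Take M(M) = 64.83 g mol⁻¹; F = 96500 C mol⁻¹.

+1

Q = I·t = 42.20 A × 84960 s = 3585000 C, so n(e⁻) = 3585000/96500 = 37.15 mol.
n(M) deposited = 2410 / 64.83 = 37.17 mol.
Electrons per atom = n(e⁻)/n(M) = 37.15 / 37.17 = 0.999 ≈ 1, so the ion is M⁺.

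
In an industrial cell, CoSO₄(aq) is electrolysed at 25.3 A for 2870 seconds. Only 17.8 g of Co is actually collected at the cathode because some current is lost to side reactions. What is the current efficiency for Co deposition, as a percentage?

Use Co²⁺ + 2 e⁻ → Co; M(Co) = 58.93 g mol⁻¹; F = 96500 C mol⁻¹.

80.3 %

Q = I·t = 25.30 × 2870.0 = 72610 C; n(e⁻) = 72610/96500 = 0.7524 mol.
Theoretical n(Co) = n(e⁻)/2 = 0.3762 mol, i.e. m_theo = 0.3762 × 58.93 = 22.17 g.
Efficiency = m_actual / m_theo = 17.8 / 22.17 = 80.3 %.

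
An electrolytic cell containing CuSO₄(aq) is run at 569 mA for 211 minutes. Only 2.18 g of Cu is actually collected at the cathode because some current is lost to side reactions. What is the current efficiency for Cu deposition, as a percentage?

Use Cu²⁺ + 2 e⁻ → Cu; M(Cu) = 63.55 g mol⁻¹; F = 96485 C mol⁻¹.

Q = I·t = 0.5690 × 12660 = 7204 C; n(e⁻) = 7204/96485 = 0.07466 mol.
Theoretical n(Cu) = n(e⁻)/2 = 0.03733 mol, i.e. m_theo = 0.03733 × 63.55 = 2.372 g.
Efficiency = m_actual / m_theo = 2.18 / 2.372 = 91.9 %.

91.9 %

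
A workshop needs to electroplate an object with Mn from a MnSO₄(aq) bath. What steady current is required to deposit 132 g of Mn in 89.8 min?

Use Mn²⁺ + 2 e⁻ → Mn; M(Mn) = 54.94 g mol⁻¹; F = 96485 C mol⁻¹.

86.0 A

n(Mn) = 132 / 54.94 = 2.403 mol.
n(e⁻) = 2 × 2.403 = 4.805 mol.
Q = n(e⁻)·F = 4.805 × 96485 = 463600 C.
I = Q/t = 463600 / 5388.0 s = 86.0 A.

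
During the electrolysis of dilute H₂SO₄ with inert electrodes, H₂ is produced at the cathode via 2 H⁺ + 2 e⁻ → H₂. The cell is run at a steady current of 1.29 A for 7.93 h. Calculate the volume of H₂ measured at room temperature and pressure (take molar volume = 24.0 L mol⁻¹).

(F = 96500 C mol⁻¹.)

Q = I·t = 1.290 A × 28548 s = 36830 C.
n(e⁻) = Q/F = 36830 / 96500 = 0.3816 mol.
2 electrons are transferred per H₂ molecule, so n(H₂) = 0.3816 / 2 = 0.1908 mol.
V = n × V_m = 0.1908 × 24.0 = 4.58 L.

4.58 L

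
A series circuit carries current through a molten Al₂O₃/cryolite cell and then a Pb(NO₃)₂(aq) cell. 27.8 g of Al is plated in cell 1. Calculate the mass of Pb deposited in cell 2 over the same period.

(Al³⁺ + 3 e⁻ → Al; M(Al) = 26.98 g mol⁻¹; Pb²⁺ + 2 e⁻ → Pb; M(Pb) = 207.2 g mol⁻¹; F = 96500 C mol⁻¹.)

320 g

n(Al) = 27.8 / 26.98 = 1.030 mol.
Since Al³⁺ + 3 e⁻ → Al, n(e⁻) passed = 3 × 1.030 = 3.091 mol.
Cells in series carry the same charge, so the same 3.091 mol of electrons passes through cell 2.
Pb²⁺ + 2 e⁻ → Pb, so n(Pb) = 3.091 / 2 = 1.546 mol.
m(Pb) = 1.546 × 207.2 = 320 g.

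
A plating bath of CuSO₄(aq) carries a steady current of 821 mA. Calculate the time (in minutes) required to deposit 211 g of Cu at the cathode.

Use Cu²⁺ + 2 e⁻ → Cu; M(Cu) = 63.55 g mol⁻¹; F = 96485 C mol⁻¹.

13000 min

n(Cu) = m/M = 211 / 63.55 = 3.320 mol.
Each Cu atom requires 2 electrons, so n(e⁻) = 2 × 3.320 = 6.640 mol.
Q = n(e⁻)·F = 6.640 × 96485 = 640700 C.
t = Q/I = 640700 / 0.8210 A = 780400 s = 13000 min.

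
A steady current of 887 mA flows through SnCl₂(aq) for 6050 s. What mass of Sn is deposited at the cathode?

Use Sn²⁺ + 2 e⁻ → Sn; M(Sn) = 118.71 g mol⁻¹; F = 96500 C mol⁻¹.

3.30 g

Q = I·t = 0.8870 A × 6050.0 s = 5366 C.
n(e⁻) = Q/F = 5366 / 96500 = 0.05561 mol.
Sn²⁺ + 2 e⁻ → Sn, so n(Sn) = n(e⁻)/2 = 0.02780 mol.
m = n·M = 0.02780 × 118.71 = 3.30 g.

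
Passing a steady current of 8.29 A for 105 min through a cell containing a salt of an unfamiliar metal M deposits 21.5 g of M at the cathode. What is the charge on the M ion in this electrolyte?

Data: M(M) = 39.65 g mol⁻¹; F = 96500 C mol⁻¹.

+1

Q = I·t = 8.290 A × 6300.0 s = 52230 C, so n(e⁻) = 52230/96500 = 0.5412 mol.
n(M) deposited = 21.5 / 39.65 = 0.5422 mol.
Electrons per atom = n(e⁻)/n(M) = 0.5412 / 0.5422 = 0.998 ≈ 1, so the ion is M⁺.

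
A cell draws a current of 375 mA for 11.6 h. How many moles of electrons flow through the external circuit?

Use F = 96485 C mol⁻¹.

Q = I·t = 0.3750 A × 41760 s = 15660 C.
n(e⁻) = Q/F = 15660 / 96485 = 0.162 mol.

0.162 mol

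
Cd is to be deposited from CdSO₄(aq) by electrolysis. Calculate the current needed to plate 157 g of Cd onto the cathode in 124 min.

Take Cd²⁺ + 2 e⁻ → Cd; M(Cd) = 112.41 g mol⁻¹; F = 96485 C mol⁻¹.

n(Cd) = 157 / 112.41 = 1.397 mol.
n(e⁻) = 2 × 1.397 = 2.793 mol.
Q = n(e⁻)·F = 2.793 × 96485 = 269500 C.
I = Q/t = 269500 / 7440.0 s = 36.2 A.

36.2 A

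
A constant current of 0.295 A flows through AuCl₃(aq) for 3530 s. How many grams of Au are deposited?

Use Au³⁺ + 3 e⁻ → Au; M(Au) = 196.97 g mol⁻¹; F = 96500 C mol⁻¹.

0.709 g

Q = I·t = 0.2950 A × 3530.0 s = 1041 C.
n(e⁻) = Q/F = 1041 / 96500 = 0.01079 mol.
Au³⁺ + 3 e⁻ → Au, so n(Au) = n(e⁻)/3 = 0.003597 mol.
m = n·M = 0.003597 × 196.97 = 0.709 g.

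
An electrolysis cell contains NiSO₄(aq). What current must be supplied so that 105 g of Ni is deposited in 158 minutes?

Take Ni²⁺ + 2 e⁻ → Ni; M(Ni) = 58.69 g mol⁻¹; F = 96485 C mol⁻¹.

n(Ni) = 105 / 58.69 = 1.789 mol.
n(e⁻) = 2 × 1.789 = 3.578 mol.
Q = n(e⁻)·F = 3.578 × 96485 = 345200 C.
I = Q/t = 345200 / 9480.0 s = 36.4 A.

36.4 A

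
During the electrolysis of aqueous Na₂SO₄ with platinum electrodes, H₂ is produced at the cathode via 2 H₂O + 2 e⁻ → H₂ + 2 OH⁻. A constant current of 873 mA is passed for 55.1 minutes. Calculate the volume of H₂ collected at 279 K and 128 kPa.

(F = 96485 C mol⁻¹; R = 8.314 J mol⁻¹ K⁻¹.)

0.271 L

Q = I·t = 0.8730 A × 3306.0 s = 2886 C.
n(e⁻) = Q/F = 2886 / 96485 = 0.02991 mol.
2 electrons are transferred per H₂ molecule, so n(H₂) = 0.02991 / 2 = 0.01496 mol.
V = nRT/P = (0.01496 × 8.314 × 279) / (128 × 10³ Pa) = 2.71 × 10⁻⁴ m³ = 0.271 L.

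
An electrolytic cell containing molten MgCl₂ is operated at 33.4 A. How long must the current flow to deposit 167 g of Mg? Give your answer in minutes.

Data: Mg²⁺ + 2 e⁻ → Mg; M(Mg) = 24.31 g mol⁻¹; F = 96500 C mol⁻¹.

n(Mg) = m/M = 167 / 24.31 = 6.870 mol.
Each Mg atom requires 2 electrons, so n(e⁻) = 2 × 6.870 = 13.74 mol.
Q = n(e⁻)·F = 13.74 × 96500 = 1326000 C.
t = Q/I = 1326000 / 33.40 A = 39700 s = 662 min.

662 min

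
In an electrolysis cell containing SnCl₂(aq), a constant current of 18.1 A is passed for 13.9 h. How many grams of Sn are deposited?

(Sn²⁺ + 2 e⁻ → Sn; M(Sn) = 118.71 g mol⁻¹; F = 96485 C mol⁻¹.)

Q = I·t = 18.10 A × 50040 s = 905700 C.
n(e⁻) = Q/F = 905700 / 96485 = 9.387 mol.
Sn²⁺ + 2 e⁻ → Sn, so n(Sn) = n(e⁻)/2 = 4.694 mol.
m = n·M = 4.694 × 118.71 = 557 g.

557 g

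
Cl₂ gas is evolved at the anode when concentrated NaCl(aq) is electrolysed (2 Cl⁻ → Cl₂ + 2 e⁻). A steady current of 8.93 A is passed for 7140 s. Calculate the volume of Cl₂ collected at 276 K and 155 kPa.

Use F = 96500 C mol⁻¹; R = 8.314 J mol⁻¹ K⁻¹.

Q = I·t = 8.930 A × 7140.0 s = 63760 C.
n(e⁻) = Q/F = 63760 / 96500 = 0.6607 mol.
2 electrons are transferred per Cl₂ molecule, so n(Cl₂) = 0.6607 / 2 = 0.3304 mol.
V = nRT/P = (0.3304 × 8.314 × 276) / (155 × 10³ Pa) = 0.00489 m³ = 4.89 L.

4.89 L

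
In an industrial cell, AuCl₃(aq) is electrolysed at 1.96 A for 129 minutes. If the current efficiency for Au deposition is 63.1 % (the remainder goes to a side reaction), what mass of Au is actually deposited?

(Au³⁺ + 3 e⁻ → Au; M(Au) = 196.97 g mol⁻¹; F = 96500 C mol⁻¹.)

6.51 g

Q = I·t = 1.960 × 7740.0 = 15170 C.
n(e⁻) = 15170/96500 = 0.1572 mol; theoretically n(Au) = 0.1572/3 = 0.05240 mol, m_theo = 10.32 g.
At 63.1 % efficiency, m_actual = 0.631 × 10.32 = 6.51 g.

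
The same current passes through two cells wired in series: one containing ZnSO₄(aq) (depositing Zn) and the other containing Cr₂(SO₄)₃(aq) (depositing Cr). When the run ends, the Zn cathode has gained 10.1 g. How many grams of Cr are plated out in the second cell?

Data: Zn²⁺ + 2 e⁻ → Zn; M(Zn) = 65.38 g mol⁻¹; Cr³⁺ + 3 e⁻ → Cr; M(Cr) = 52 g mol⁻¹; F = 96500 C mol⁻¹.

5.36 g

n(Zn) = 10.1 / 65.38 = 0.1545 mol.
Since Zn²⁺ + 2 e⁻ → Zn, n(e⁻) passed = 2 × 0.1545 = 0.3090 mol.
Cells in series carry the same charge, so the same 0.3090 mol of electrons passes through cell 2.
Cr³⁺ + 3 e⁻ → Cr, so n(Cr) = 0.3090 / 3 = 0.1030 mol.
m(Cr) = 0.1030 × 52 = 5.36 g.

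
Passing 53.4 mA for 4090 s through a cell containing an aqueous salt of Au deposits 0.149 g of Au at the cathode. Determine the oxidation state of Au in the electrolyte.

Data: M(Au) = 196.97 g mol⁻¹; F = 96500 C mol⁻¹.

+3

Q = I·t = 0.05340 A × 4090.0 s = 218.4 C, so n(e⁻) = 218.4/96500 = 0.002263 mol.
n(Au) deposited = 0.149 / 196.97 = 0.0007565 mol.
Electrons per atom = n(e⁻)/n(Au) = 0.002263 / 0.0007565 = 2.99 ≈ 3, so the ion is Au³⁺.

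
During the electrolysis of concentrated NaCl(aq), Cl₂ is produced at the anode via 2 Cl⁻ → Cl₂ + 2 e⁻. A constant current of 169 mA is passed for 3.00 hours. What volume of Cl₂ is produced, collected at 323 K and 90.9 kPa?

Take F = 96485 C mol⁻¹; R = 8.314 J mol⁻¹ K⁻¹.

Q = I·t = 0.1690 A × 10800 s = 1825 C.
n(e⁻) = Q/F = 1825 / 96485 = 0.01892 mol.
2 electrons are transferred per Cl₂ molecule, so n(Cl₂) = 0.01892 / 2 = 0.009458 mol.
V = nRT/P = (0.009458 × 8.314 × 323) / (90.9 × 10³ Pa) = 2.79 × 10⁻⁴ m³ = 0.279 L.

0.279 L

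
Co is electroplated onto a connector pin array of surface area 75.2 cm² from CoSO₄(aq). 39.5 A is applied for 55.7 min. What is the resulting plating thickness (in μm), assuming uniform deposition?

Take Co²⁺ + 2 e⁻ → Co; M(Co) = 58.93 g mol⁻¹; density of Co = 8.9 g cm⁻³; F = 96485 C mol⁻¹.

602 μm

Q = I·t = 39.50 × 3342.0 = 132000 C; n(e⁻) = 1.368 mol.
n(Co) = n(e⁻)/2 = 0.6841 mol, so m = 0.6841 × 58.93 = 40.31 g.
Volume = m/ρ = 40.31 / 8.9 = 4.530 cm³.
Thickness = V/A = 4.530 / 75.2 = 0.0602 cm = 602 μm.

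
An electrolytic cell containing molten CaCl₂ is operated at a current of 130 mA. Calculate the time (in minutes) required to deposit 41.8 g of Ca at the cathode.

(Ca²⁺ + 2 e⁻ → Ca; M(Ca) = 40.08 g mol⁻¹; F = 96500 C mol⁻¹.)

25800 min

n(Ca) = m/M = 41.8 / 40.08 = 1.043 mol.
Each Ca atom requires 2 electrons, so n(e⁻) = 2 × 1.043 = 2.086 mol.
Q = n(e⁻)·F = 2.086 × 96500 = 201300 C.
t = Q/I = 201300 / 0.1300 A = 1548000 s = 25800 min.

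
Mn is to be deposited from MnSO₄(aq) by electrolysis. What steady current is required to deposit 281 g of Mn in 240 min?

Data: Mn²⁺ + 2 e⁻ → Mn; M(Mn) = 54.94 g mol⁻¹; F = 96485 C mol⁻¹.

68.5 A

n(Mn) = 281 / 54.94 = 5.115 mol.
n(e⁻) = 2 × 5.115 = 10.23 mol.
Q = n(e⁻)·F = 10.23 × 96485 = 987000 C.
I = Q/t = 987000 / 14400 s = 68.5 A.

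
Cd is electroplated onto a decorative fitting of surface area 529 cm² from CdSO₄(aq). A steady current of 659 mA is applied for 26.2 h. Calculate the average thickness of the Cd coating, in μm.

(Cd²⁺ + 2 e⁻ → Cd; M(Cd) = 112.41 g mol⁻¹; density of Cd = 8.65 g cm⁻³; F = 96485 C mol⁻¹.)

79.1 μm

Q = I·t = 0.6590 × 94320 = 62160 C; n(e⁻) = 0.6442 mol.
n(Cd) = n(e⁻)/2 = 0.3221 mol, so m = 0.3221 × 112.41 = 36.21 g.
Volume = m/ρ = 36.21 / 8.65 = 4.186 cm³.
Thickness = V/A = 4.186 / 529 = 0.00791 cm = 79.1 μm.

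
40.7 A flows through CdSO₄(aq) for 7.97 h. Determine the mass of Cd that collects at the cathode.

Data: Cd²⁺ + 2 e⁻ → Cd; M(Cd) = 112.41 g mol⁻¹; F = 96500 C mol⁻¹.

680 g

Q = I·t = 40.70 A × 28692 s = 1168000 C.
n(e⁻) = Q/F = 1168000 / 96500 = 12.10 mol.
Cd²⁺ + 2 e⁻ → Cd, so n(Cd) = n(e⁻)/2 = 6.051 mol.
m = n·M = 6.051 × 112.41 = 680 g.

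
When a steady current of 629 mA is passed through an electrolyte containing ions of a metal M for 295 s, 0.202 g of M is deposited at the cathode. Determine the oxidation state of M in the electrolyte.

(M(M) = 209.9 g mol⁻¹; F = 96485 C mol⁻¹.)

+2

Q = I·t = 0.6290 A × 295.00 s = 185.6 C, so n(e⁻) = 185.6/96485 = 0.001923 mol.
n(M) deposited = 0.202 / 209.9 = 0.0009624 mol.
Electrons per atom = n(e⁻)/n(M) = 0.001923 / 0.0009624 = 2.00 ≈ 2, so the ion is M²⁺.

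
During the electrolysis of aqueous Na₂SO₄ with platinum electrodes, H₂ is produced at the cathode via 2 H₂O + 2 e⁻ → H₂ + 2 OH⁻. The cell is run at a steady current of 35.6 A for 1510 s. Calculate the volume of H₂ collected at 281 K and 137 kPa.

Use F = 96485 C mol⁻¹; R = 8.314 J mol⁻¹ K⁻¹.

Q = I·t = 35.60 A × 1510.0 s = 53760 C.
n(e⁻) = Q/F = 53760 / 96485 = 0.5571 mol.
2 electrons are transferred per H₂ molecule, so n(H₂) = 0.5571 / 2 = 0.2786 mol.
V = nRT/P = (0.2786 × 8.314 × 281) / (137 × 10³ Pa) = 0.00475 m³ = 4.75 L.

4.75 L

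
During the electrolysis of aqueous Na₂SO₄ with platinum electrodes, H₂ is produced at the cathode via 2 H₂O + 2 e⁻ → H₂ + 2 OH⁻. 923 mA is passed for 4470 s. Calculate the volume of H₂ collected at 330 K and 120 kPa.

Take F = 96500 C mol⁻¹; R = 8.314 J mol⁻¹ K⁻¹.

Q = I·t = 0.9230 A × 4470.0 s = 4126 C.
n(e⁻) = Q/F = 4126 / 96500 = 0.04275 mol.
2 electrons are transferred per H₂ molecule, so n(H₂) = 0.04275 / 2 = 0.02138 mol.
V = nRT/P = (0.02138 × 8.314 × 330) / (120 × 10³ Pa) = 4.89 × 10⁻⁴ m³ = 0.489 L.

0.489 L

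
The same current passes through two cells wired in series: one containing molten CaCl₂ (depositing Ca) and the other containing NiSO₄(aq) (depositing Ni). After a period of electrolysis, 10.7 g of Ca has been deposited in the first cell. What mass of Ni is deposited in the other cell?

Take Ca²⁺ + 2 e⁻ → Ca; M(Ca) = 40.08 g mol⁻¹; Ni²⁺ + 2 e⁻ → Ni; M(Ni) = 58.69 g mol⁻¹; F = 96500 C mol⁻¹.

n(Ca) = 10.7 / 40.08 = 0.2670 mol.
Since Ca²⁺ + 2 e⁻ → Ca, n(e⁻) passed = 2 × 0.2670 = 0.5339 mol.
Cells in series carry the same charge, so the same 0.5339 mol of electrons passes through cell 2.
Ni²⁺ + 2 e⁻ → Ni, so n(Ni) = 0.5339 / 2 = 0.2670 mol.
m(Ni) = 0.2670 × 58.69 = 15.7 g.

15.7 g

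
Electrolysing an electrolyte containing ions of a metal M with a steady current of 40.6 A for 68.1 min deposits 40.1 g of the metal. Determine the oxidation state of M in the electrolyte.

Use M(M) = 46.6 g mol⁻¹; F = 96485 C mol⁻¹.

Q = I·t = 40.60 A × 4086.0 s = 165900 C, so n(e⁻) = 165900/96485 = 1.719 mol.
n(M) deposited = 40.1 / 46.6 = 0.8605 mol.
Electrons per atom = n(e⁻)/n(M) = 1.719 / 0.8605 = 2.00 ≈ 2, so the ion is M²⁺.

+2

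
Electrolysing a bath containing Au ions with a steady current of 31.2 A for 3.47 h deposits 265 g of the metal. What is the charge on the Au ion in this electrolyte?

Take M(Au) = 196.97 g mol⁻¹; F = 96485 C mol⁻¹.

Q = I·t = 31.20 A × 12492 s = 389800 C, so n(e⁻) = 389800/96485 = 4.039 mol.
n(Au) deposited = 265 / 196.97 = 1.345 mol.
Electrons per atom = n(e⁻)/n(Au) = 4.039 / 1.345 = 3.00 ≈ 3, so the ion is Au³⁺.

+3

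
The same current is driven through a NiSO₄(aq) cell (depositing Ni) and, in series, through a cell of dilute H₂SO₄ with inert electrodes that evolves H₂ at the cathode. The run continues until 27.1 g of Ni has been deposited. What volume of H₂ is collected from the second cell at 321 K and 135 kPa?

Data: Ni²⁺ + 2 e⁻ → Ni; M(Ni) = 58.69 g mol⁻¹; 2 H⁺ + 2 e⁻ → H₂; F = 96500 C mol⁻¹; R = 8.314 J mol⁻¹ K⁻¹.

9.13 L

n(Ni) = 27.1 / 58.69 = 0.4617 mol, so n(e⁻) = 2 × 0.4617 = 0.9235 mol.
The cells are in series, so the same 0.9235 mol of electrons passes through the second cell.
2 H⁺ + 2 e⁻ → H₂ — 2 mol e⁻ per mol H₂, so n(H₂) = 0.9235/2 = 0.4617 mol.
V = nRT/P = (0.4617 × 8.314 × 321) / (135 × 10³) = 0.00913 m³ = 9.13 L.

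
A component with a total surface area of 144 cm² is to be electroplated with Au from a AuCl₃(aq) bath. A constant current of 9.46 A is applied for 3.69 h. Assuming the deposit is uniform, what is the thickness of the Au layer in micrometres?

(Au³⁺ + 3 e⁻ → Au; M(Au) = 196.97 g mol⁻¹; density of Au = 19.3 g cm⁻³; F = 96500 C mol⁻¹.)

308 μm

Q = I·t = 9.460 × 13284 = 125700 C; n(e⁻) = 1.302 mol.
n(Au) = n(e⁻)/3 = 0.4341 mol, so m = 0.4341 × 196.97 = 85.50 g.
Volume = m/ρ = 85.50 / 19.3 = 4.430 cm³.
Thickness = V/A = 4.430 / 144 = 0.0308 cm = 308 μm.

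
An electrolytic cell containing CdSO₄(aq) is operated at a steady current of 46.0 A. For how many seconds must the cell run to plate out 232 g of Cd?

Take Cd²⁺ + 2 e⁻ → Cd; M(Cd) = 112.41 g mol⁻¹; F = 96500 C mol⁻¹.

8660 s

n(Cd) = m/M = 232 / 112.41 = 2.064 mol.
Each Cd atom requires 2 electrons, so n(e⁻) = 2 × 2.064 = 4.128 mol.
Q = n(e⁻)·F = 4.128 × 96500 = 398300 C.
t = Q/I = 398300 / 46.00 A = 8659 s.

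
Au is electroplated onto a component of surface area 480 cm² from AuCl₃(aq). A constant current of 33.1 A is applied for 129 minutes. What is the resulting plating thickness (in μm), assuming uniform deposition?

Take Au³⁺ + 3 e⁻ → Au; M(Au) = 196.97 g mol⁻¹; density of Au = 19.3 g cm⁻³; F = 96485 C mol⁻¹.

188 μm

Q = I·t = 33.10 × 7740.0 = 256200 C; n(e⁻) = 2.655 mol.
n(Au) = n(e⁻)/3 = 0.8851 mol, so m = 0.8851 × 196.97 = 174.3 g.
Volume = m/ρ = 174.3 / 19.3 = 9.033 cm³.
Thickness = V/A = 9.033 / 480 = 0.0188 cm = 188 μm.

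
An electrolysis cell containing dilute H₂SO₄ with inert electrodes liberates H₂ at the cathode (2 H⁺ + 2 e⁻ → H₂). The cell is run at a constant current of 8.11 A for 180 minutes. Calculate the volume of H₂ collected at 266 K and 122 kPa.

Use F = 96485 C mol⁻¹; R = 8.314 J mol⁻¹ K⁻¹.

8.23 L

Q = I·t = 8.110 A × 10800 s = 87590 C.
n(e⁻) = Q/F = 87590 / 96485 = 0.9078 mol.
2 electrons are transferred per H₂ molecule, so n(H₂) = 0.9078 / 2 = 0.4539 mol.
V = nRT/P = (0.4539 × 8.314 × 266) / (122 × 10³ Pa) = 0.00823 m³ = 8.23 L.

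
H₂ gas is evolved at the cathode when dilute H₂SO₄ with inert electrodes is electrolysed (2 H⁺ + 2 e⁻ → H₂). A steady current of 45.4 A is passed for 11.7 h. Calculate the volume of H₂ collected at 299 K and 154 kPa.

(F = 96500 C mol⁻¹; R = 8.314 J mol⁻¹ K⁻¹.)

160 L

Q = I·t = 45.40 A × 42120 s = 1912000 C.
n(e⁻) = Q/F = 1912000 / 96500 = 19.82 mol.
2 electrons are transferred per H₂ molecule, so n(H₂) = 19.82 / 2 = 9.908 mol.
V = nRT/P = (9.908 × 8.314 × 299) / (154 × 10³ Pa) = 0.160 m³ = 160 L.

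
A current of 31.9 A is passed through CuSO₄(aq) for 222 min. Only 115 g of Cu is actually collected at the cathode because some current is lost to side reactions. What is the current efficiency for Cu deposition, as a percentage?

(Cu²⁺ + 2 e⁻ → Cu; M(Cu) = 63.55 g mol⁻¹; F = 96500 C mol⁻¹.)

Q = I·t = 31.90 × 13320 = 424900 C; n(e⁻) = 424900/96500 = 4.403 mol.
Theoretical n(Cu) = n(e⁻)/2 = 2.202 mol, i.e. m_theo = 2.202 × 63.55 = 139.9 g.
Efficiency = m_actual / m_theo = 115 / 139.9 = 82.2 %.

82.2 %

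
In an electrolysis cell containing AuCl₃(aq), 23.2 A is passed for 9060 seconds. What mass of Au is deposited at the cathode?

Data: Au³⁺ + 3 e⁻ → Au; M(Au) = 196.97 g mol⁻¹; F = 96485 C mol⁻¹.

143 g

Q = I·t = 23.20 A × 9060.0 s = 210200 C.
n(e⁻) = Q/F = 210200 / 96485 = 2.178 mol.
Au³⁺ + 3 e⁻ → Au, so n(Au) = n(e⁻)/3 = 0.7262 mol.
m = n·M = 0.7262 × 196.97 = 143 g.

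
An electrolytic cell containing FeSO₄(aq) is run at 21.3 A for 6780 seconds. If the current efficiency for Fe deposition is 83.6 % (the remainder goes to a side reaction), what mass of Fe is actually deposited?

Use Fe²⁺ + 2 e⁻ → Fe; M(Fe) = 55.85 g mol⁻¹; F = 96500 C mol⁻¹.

Q = I·t = 21.30 × 6780.0 = 144400 C.
n(e⁻) = 144400/96500 = 1.497 mol; theoretically n(Fe) = 1.497/2 = 0.7483 mol, m_theo = 41.79 g.
At 83.6 % efficiency, m_actual = 0.836 × 41.79 = 34.9 g.

34.9 g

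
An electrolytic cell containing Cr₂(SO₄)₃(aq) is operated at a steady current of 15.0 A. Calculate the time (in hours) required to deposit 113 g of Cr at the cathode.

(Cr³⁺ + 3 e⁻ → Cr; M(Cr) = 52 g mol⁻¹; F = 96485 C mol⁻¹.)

11.6 h

n(Cr) = m/M = 113 / 52 = 2.173 mol.
Each Cr atom requires 3 electrons, so n(e⁻) = 3 × 2.173 = 6.519 mol.
Q = n(e⁻)·F = 6.519 × 96485 = 629000 C.
t = Q/I = 629000 / 15.00 A = 41930 s = 11.6 h.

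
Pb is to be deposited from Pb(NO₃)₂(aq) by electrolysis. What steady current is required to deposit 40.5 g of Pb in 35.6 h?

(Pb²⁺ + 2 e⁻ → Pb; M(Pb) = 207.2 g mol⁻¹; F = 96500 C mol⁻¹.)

0.294 A

n(Pb) = 40.5 / 207.2 = 0.1955 mol.
n(e⁻) = 2 × 0.1955 = 0.3909 mol.
Q = n(e⁻)·F = 0.3909 × 96500 = 37720 C.
I = Q/t = 37720 / 128160 s = 0.294 A.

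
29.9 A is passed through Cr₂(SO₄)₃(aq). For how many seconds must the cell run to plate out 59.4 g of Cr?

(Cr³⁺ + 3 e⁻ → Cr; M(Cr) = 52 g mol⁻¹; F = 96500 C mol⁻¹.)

11100 s

n(Cr) = m/M = 59.4 / 52 = 1.142 mol.
Each Cr atom requires 3 electrons, so n(e⁻) = 3 × 1.142 = 3.427 mol.
Q = n(e⁻)·F = 3.427 × 96500 = 330700 C.
t = Q/I = 330700 / 29.90 A = 11060 s.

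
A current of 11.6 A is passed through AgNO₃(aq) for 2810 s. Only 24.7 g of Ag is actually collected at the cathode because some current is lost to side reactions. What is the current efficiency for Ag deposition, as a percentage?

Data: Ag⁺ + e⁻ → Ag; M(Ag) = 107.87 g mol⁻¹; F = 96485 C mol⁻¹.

67.8 %

Q = I·t = 11.60 × 2810.0 = 32600 C; n(e⁻) = 32600/96485 = 0.3378 mol.
Theoretical n(Ag) = n(e⁻)/1 = 0.3378 mol, i.e. m_theo = 0.3378 × 107.87 = 36.44 g.
Efficiency = m_actual / m_theo = 24.7 / 36.44 = 67.8 %.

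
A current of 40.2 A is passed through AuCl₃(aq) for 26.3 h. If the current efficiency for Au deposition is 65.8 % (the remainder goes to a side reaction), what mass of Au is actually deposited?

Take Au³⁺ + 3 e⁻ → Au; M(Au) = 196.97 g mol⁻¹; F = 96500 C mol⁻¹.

Q = I·t = 40.20 × 94680 = 3806000 C.
n(e⁻) = 3806000/96500 = 39.44 mol; theoretically n(Au) = 39.44/3 = 13.15 mol, m_theo = 2590 g.
At 65.8 % efficiency, m_actual = 0.658 × 2590 = 1700 g.

1700 g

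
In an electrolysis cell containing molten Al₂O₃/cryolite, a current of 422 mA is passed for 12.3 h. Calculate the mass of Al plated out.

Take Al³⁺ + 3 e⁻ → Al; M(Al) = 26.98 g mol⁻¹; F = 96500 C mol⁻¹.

Q = I·t = 0.4220 A × 44280 s = 18690 C.
n(e⁻) = Q/F = 18690 / 96500 = 0.1936 mol.
Al³⁺ + 3 e⁻ → Al, so n(Al) = n(e⁻)/3 = 0.06455 mol.
m = n·M = 0.06455 × 26.98 = 1.74 g.

1.74 g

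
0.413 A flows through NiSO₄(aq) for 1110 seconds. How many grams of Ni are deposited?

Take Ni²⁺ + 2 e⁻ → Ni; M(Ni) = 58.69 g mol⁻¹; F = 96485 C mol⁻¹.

0.139 g

Q = I·t = 0.4130 A × 1110.0 s = 458.4 C.
n(e⁻) = Q/F = 458.4 / 96485 = 0.004751 mol.
Ni²⁺ + 2 e⁻ → Ni, so n(Ni) = n(e⁻)/2 = 0.002376 mol.
m = n·M = 0.002376 × 58.69 = 0.139 g.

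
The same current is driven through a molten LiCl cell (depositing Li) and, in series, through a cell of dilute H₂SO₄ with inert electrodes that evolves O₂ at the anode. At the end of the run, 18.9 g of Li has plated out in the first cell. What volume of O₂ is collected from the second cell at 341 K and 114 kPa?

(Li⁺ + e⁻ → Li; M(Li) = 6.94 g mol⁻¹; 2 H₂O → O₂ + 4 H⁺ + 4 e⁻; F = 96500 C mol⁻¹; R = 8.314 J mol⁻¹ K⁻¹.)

n(Li) = 18.9 / 6.94 = 2.723 mol, so n(e⁻) = 1 × 2.723 = 2.723 mol.
The cells are in series, so the same 2.723 mol of electrons passes through the second cell.
2 H₂O → O₂ + 4 H⁺ + 4 e⁻ — 4 mol e⁻ per mol O₂, so n(O₂) = 2.723/4 = 0.6808 mol.
V = nRT/P = (0.6808 × 8.314 × 341) / (114 × 10³) = 0.0169 m³ = 16.9 L.

16.9 L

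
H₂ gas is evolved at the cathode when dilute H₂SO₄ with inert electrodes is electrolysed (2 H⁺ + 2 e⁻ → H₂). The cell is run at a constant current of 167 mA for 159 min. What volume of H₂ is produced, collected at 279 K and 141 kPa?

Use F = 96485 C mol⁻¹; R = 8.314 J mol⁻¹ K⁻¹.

Q = I·t = 0.1670 A × 9540.0 s = 1593 C.
n(e⁻) = Q/F = 1593 / 96485 = 0.01651 mol.
2 electrons are transferred per H₂ molecule, so n(H₂) = 0.01651 / 2 = 0.008256 mol.
V = nRT/P = (0.008256 × 8.314 × 279) / (141 × 10³ Pa) = 1.36 × 10⁻⁴ m³ = 0.136 L.

0.136 L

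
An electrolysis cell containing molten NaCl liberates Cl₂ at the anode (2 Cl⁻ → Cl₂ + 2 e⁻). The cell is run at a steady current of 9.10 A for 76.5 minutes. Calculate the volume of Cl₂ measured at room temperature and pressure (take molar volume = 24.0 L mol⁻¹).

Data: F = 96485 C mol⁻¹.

5.19 L

Q = I·t = 9.100 A × 4590.0 s = 41770 C.
n(e⁻) = Q/F = 41770 / 96485 = 0.4329 mol.
2 electrons are transferred per Cl₂ molecule, so n(Cl₂) = 0.4329 / 2 = 0.2165 mol.
V = n × V_m = 0.2165 × 24.0 = 5.19 L.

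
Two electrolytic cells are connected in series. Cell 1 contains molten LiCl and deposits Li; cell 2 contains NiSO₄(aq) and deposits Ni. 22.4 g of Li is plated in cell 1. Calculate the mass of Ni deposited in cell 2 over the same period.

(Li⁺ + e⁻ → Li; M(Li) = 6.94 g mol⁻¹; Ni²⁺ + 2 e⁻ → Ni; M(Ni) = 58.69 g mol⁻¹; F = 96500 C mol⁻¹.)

n(Li) = 22.4 / 6.94 = 3.228 mol.
Since Li⁺ + e⁻ → Li, n(e⁻) passed = 1 × 3.228 = 3.228 mol.
Cells in series carry the same charge, so the same 3.228 mol of electrons passes through cell 2.
Ni²⁺ + 2 e⁻ → Ni, so n(Ni) = 3.228 / 2 = 1.614 mol.
m(Ni) = 1.614 × 58.69 = 94.7 g.

94.7 g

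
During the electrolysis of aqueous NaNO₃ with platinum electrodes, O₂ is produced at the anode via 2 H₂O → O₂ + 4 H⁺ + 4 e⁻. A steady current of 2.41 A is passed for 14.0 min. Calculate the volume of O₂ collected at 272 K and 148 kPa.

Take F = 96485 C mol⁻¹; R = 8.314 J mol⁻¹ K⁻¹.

Q = I·t = 2.410 A × 840.00 s = 2024 C.
n(e⁻) = Q/F = 2024 / 96485 = 0.02098 mol.
4 electrons are transferred per O₂ molecule, so n(O₂) = 0.02098 / 4 = 0.005245 mol.
V = nRT/P = (0.005245 × 8.314 × 272) / (148 × 10³ Pa) = 8.01 × 10⁻⁵ m³ = 0.0801 L.

0.0801 L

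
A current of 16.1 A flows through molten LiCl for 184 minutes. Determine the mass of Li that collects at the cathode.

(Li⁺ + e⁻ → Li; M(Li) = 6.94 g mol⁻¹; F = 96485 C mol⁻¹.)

Q = I·t = 16.10 A × 11040 s = 177700 C.
n(e⁻) = Q/F = 177700 / 96485 = 1.842 mol.
Li⁺ + e⁻ → Li, so n(Li) = n(e⁻)/1 = 1.842 mol.
m = n·M = 1.842 × 6.94 = 12.8 g.

12.8 g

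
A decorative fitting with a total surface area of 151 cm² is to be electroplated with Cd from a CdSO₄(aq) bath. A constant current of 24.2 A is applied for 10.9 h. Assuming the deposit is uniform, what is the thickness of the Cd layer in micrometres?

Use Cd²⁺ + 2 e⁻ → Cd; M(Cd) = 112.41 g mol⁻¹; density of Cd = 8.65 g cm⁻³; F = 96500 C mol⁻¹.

4230 μm

Q = I·t = 24.20 × 39240 = 949600 C; n(e⁻) = 9.840 mol.
n(Cd) = n(e⁻)/2 = 4.920 mol, so m = 4.920 × 112.41 = 553.1 g.
Volume = m/ρ = 553.1 / 8.65 = 63.94 cm³.
Thickness = V/A = 63.94 / 151 = 0.423 cm = 4230 μm.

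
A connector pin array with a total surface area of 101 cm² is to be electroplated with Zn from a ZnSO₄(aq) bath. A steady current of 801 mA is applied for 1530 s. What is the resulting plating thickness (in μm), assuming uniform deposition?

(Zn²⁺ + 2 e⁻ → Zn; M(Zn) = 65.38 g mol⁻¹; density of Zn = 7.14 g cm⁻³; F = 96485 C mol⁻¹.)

Q = I·t = 0.8010 × 1530.0 = 1226 C; n(e⁻) = 0.01270 mol.
n(Zn) = n(e⁻)/2 = 0.006351 mol, so m = 0.006351 × 65.38 = 0.4152 g.
Volume = m/ρ = 0.4152 / 7.14 = 0.05815 cm³.
Thickness = V/A = 0.05815 / 101 = 5.76 × 10⁻⁴ cm = 5.76 μm.

5.76 μm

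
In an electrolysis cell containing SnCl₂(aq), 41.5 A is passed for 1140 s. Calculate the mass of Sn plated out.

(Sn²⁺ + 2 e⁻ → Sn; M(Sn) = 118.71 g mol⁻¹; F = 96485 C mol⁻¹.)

29.1 g

Q = I·t = 41.50 A × 1140.0 s = 47310 C.
n(e⁻) = Q/F = 47310 / 96485 = 0.4903 mol.
Sn²⁺ + 2 e⁻ → Sn, so n(Sn) = n(e⁻)/2 = 0.2452 mol.
m = n·M = 0.2452 × 118.71 = 29.1 g.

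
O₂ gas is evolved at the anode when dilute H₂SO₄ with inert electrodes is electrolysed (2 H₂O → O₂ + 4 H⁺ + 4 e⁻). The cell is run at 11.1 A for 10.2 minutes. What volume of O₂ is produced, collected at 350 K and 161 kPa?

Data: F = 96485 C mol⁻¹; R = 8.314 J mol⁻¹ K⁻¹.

Q = I·t = 11.10 A × 612.00 s = 6793 C.
n(e⁻) = Q/F = 6793 / 96485 = 0.07041 mol.
4 electrons are transferred per O₂ molecule, so n(O₂) = 0.07041 / 4 = 0.01760 mol.
V = nRT/P = (0.01760 × 8.314 × 350) / (161 × 10³ Pa) = 3.18 × 10⁻⁴ m³ = 0.318 L.

0.318 L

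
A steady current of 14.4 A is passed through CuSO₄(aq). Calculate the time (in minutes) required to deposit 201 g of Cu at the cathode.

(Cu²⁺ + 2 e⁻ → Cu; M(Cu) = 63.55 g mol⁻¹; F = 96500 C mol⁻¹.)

n(Cu) = m/M = 201 / 63.55 = 3.163 mol.
Each Cu atom requires 2 electrons, so n(e⁻) = 2 × 3.163 = 6.326 mol.
Q = n(e⁻)·F = 6.326 × 96500 = 610400 C.
t = Q/I = 610400 / 14.40 A = 42390 s = 707 min.

707 min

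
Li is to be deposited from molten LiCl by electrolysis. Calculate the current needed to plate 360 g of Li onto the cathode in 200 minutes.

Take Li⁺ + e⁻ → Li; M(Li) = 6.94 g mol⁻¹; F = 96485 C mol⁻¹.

n(Li) = 360 / 6.94 = 51.87 mol.
n(e⁻) = 1 × 51.87 = 51.87 mol.
Q = n(e⁻)·F = 51.87 × 96485 = 5005000 C.
I = Q/t = 5005000 / 12000 s = 417 A.

417 A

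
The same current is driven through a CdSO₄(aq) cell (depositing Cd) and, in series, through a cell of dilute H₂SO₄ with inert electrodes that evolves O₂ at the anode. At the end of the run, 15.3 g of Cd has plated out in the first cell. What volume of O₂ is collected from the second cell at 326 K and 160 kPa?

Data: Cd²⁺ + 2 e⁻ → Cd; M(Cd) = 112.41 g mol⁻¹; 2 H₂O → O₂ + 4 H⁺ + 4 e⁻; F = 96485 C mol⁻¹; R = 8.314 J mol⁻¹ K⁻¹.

1.15 L

n(Cd) = 15.3 / 112.41 = 0.1361 mol, so n(e⁻) = 2 × 0.1361 = 0.2722 mol.
The cells are in series, so the same 0.2722 mol of electrons passes through the second cell.
2 H₂O → O₂ + 4 H⁺ + 4 e⁻ — 4 mol e⁻ per mol O₂, so n(O₂) = 0.2722/4 = 0.06805 mol.
V = nRT/P = (0.06805 × 8.314 × 326) / (160 × 10³) = 0.00115 m³ = 1.15 L.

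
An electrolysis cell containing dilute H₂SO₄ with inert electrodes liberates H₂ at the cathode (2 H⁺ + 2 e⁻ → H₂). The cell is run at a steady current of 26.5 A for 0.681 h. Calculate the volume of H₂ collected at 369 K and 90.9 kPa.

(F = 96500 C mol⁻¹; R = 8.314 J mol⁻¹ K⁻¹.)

11.4 L

Q = I·t = 26.50 A × 2451.6 s = 64970 C.
n(e⁻) = Q/F = 64970 / 96500 = 0.6732 mol.
2 electrons are transferred per H₂ molecule, so n(H₂) = 0.6732 / 2 = 0.3366 mol.
V = nRT/P = (0.3366 × 8.314 × 369) / (90.9 × 10³ Pa) = 0.0114 m³ = 11.4 L.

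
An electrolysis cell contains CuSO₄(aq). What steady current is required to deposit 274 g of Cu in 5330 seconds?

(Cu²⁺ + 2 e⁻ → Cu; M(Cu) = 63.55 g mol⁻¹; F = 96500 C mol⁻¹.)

n(Cu) = 274 / 63.55 = 4.312 mol.
n(e⁻) = 2 × 4.312 = 8.623 mol.
Q = n(e⁻)·F = 8.623 × 96500 = 832100 C.
I = Q/t = 832100 / 5330.0 s = 156 A.

156 A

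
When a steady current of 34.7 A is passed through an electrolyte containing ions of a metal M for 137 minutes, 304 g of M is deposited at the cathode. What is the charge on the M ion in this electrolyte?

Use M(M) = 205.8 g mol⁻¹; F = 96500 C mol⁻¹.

+2

Q = I·t = 34.70 A × 8220.0 s = 285200 C, so n(e⁻) = 285200/96500 = 2.956 mol.
n(M) deposited = 304 / 205.8 = 1.477 mol.
Electrons per atom = n(e⁻)/n(M) = 2.956 / 1.477 = 2.00 ≈ 2, so the ion is M²⁺.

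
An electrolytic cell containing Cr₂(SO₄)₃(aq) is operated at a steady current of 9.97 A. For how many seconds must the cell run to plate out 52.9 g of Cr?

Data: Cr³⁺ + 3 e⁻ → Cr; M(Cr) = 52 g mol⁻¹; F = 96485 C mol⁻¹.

n(Cr) = m/M = 52.9 / 52 = 1.017 mol.
Each Cr atom requires 3 electrons, so n(e⁻) = 3 × 1.017 = 3.052 mol.
Q = n(e⁻)·F = 3.052 × 96485 = 294500 C.
t = Q/I = 294500 / 9.970 A = 29540 s.

29500 s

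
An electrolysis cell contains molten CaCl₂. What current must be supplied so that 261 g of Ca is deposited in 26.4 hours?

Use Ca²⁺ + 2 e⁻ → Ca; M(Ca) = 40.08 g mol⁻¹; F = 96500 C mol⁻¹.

13.2 A

n(Ca) = 261 / 40.08 = 6.512 mol.
n(e⁻) = 2 × 6.512 = 13.02 mol.
Q = n(e⁻)·F = 13.02 × 96500 = 1257000 C.
I = Q/t = 1257000 / 95040 s = 13.2 A.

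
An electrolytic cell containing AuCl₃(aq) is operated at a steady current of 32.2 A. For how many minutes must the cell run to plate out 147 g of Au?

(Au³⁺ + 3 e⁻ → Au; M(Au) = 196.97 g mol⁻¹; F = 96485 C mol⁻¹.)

n(Au) = m/M = 147 / 196.97 = 0.7463 mol.
Each Au atom requires 3 electrons, so n(e⁻) = 3 × 0.7463 = 2.239 mol.
Q = n(e⁻)·F = 2.239 × 96485 = 216000 C.
t = Q/I = 216000 / 32.20 A = 6709 s = 112 min.

112 min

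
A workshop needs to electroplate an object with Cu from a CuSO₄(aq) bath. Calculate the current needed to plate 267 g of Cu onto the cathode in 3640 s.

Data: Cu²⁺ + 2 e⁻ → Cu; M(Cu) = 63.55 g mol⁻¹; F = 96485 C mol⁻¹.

n(Cu) = 267 / 63.55 = 4.201 mol.
n(e⁻) = 2 × 4.201 = 8.403 mol.
Q = n(e⁻)·F = 8.403 × 96485 = 810700 C.
I = Q/t = 810700 / 3640.0 s = 223 A.

223 A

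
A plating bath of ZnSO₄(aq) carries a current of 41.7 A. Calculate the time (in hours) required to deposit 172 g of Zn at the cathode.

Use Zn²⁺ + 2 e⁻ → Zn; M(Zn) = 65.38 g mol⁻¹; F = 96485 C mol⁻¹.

3.38 h

n(Zn) = m/M = 172 / 65.38 = 2.631 mol.
Each Zn atom requires 2 electrons, so n(e⁻) = 2 × 2.631 = 5.262 mol.
Q = n(e⁻)·F = 5.262 × 96485 = 507700 C.
t = Q/I = 507700 / 41.70 A = 12170 s = 3.38 h.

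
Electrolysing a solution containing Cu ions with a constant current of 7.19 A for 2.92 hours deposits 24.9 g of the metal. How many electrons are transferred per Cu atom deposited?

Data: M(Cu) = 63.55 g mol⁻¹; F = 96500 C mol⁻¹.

2

Q = I·t = 7.190 A × 10512 s = 75580 C, so n(e⁻) = 75580/96500 = 0.7832 mol.
n(Cu) deposited = 24.9 / 63.55 = 0.3918 mol.
Electrons per atom = n(e⁻)/n(Cu) = 0.7832 / 0.3918 = 2.00 ≈ 2, so the ion is Cu²⁺.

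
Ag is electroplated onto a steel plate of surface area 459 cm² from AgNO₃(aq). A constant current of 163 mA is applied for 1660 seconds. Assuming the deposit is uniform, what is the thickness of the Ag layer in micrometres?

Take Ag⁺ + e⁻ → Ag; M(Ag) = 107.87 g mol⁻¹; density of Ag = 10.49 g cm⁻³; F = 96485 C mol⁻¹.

Q = I·t = 0.1630 × 1660.0 = 270.6 C; n(e⁻) = 0.002804 mol.
n(Ag) = n(e⁻)/1 = 0.002804 mol, so m = 0.002804 × 107.87 = 0.3025 g.
Volume = m/ρ = 0.3025 / 10.49 = 0.02884 cm³.
Thickness = V/A = 0.02884 / 459 = 6.28 × 10⁻⁵ cm = 0.628 μm.

0.628 μm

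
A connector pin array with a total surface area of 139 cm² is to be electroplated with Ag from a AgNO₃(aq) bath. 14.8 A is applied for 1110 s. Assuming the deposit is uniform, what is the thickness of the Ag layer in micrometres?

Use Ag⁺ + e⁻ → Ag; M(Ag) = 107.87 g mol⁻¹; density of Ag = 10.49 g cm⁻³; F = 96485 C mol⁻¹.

Q = I·t = 14.80 × 1110.0 = 16430 C; n(e⁻) = 0.1703 mol.
n(Ag) = n(e⁻)/1 = 0.1703 mol, so m = 0.1703 × 107.87 = 18.37 g.
Volume = m/ρ = 18.37 / 10.49 = 1.751 cm³.
Thickness = V/A = 1.751 / 139 = 0.0126 cm = 126 μm.

126 μm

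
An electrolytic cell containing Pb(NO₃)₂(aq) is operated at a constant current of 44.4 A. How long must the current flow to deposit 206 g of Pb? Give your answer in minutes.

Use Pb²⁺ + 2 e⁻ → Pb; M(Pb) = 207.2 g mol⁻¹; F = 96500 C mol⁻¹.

72.0 min

n(Pb) = m/M = 206 / 207.2 = 0.9942 mol.
Each Pb atom requires 2 electrons, so n(e⁻) = 2 × 0.9942 = 1.988 mol.
Q = n(e⁻)·F = 1.988 × 96500 = 191900 C.
t = Q/I = 191900 / 44.40 A = 4322 s = 72.0 min.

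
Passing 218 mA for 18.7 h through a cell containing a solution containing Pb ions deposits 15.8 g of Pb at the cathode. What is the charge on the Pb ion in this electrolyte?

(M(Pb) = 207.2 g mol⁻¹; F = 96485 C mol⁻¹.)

Q = I·t = 0.2180 A × 67320 s = 14680 C, so n(e⁻) = 14680/96485 = 0.1521 mol.
n(Pb) deposited = 15.8 / 207.2 = 0.07625 mol.
Electrons per atom = n(e⁻)/n(Pb) = 0.1521 / 0.07625 = 1.99 ≈ 2, so the ion is Pb²⁺.

+2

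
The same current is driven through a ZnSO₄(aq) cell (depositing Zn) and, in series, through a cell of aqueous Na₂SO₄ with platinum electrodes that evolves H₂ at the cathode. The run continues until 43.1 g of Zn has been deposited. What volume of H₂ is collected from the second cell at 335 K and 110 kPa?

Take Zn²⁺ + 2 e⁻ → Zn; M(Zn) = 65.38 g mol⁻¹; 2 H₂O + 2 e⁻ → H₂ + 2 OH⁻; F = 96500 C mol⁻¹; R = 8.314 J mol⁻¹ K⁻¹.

16.7 L

n(Zn) = 43.1 / 65.38 = 0.6592 mol, so n(e⁻) = 2 × 0.6592 = 1.318 mol.
The cells are in series, so the same 1.318 mol of electrons passes through the second cell.
2 H₂O + 2 e⁻ → H₂ + 2 OH⁻ — 2 mol e⁻ per mol H₂, so n(H₂) = 1.318/2 = 0.6592 mol.
V = nRT/P = (0.6592 × 8.314 × 335) / (110 × 10³) = 0.0167 m³ = 16.7 L.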